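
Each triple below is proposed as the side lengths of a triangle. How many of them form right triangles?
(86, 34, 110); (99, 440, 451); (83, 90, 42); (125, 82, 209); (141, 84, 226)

(86,34,110): 34²+86² = 8552 < 12100 = 110² → obtuse
(99,440,451): 99²+440² = 203401 = 451² → right
(83,90,42): 42²+83² = 8653 > 8100 = 90² → acute
(125,82,209): 82+125 ≤ 209, not a triangle
(141,84,226): 84+141 ≤ 226, not a triangle
1 of the 5 is right.

1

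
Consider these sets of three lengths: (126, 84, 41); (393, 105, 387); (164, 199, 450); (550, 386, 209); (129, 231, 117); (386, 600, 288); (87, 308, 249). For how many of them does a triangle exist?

5

(41,84,126): 41+84 ≤ 126 → not valid
(105,387,393): 105+387 > 393 → valid
(164,199,450): 164+199 ≤ 450 → not valid
(209,386,550): 209+386 > 550 → valid
(117,129,231): 117+129 > 231 → valid
(288,386,600): 288+386 > 600 → valid
(87,249,308): 87+249 > 308 → valid
5 of the 7 triples form a triangle.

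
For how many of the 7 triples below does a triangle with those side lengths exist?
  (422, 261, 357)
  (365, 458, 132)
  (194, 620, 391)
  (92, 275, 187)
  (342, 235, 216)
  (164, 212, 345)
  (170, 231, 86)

(261,357,422): 261+357 > 422 → valid
(132,365,458): 132+365 > 458 → valid
(194,391,620): 194+391 ≤ 620 → not valid
(92,187,275): 92+187 > 275 → valid
(216,235,342): 216+235 > 342 → valid
(164,212,345): 164+212 > 345 → valid
(86,170,231): 86+170 > 231 → valid
6 of the 7 triples form a triangle.

6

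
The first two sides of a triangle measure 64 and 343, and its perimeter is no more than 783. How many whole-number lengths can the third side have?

97

Triangle inequality: 279 < x < 407. Perimeter ≤ 783 gives x ≤ 783 − 64 − 343 = 376.
So 279 < x ≤ 376; integers 280 through 376: 97 values.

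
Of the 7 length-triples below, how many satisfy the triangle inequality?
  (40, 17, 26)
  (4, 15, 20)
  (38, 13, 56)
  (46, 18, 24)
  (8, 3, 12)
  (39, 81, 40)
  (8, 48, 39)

1

(17,26,40): 17+26 > 40 → valid
(4,15,20): 4+15 ≤ 20 → not valid
(13,38,56): 13+38 ≤ 56 → not valid
(18,24,46): 18+24 ≤ 46 → not valid
(3,8,12): 3+8 ≤ 12 → not valid
(39,40,81): 39+40 ≤ 81 → not valid
(8,39,48): 8+39 ≤ 48 → not valid
1 of the 7 triples forms a triangle.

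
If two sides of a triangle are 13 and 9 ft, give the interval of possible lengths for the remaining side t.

4 < t < 22 (ft)

By the triangle inequality, t must be less than 13 + 9 = 22 and greater than |13 − 9| = 4.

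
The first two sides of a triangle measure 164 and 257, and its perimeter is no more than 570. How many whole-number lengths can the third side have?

Triangle inequality: 93 < x < 421. Perimeter ≤ 570 gives x ≤ 570 − 164 − 257 = 149.
So 93 < x ≤ 149; integers 94 through 149: 56 values.

56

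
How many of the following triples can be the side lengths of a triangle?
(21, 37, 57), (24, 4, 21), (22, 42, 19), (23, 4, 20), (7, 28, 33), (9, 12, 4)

5

(21,37,57): 21+37 > 57 → valid
(4,21,24): 4+21 > 24 → valid
(19,22,42): 19+22 ≤ 42 → not valid
(4,20,23): 4+20 > 23 → valid
(7,28,33): 7+28 > 33 → valid
(4,9,12): 4+9 > 12 → valid
5 of the 6 triples form a triangle.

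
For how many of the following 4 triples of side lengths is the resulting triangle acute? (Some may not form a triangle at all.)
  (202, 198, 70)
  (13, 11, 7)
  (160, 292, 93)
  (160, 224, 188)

3

(202,198,70): 70²+198² = 44104 > 40804 = 202² → acute
(13,11,7): 7²+11² = 170 > 169 = 13² → acute
(160,292,93): 93+160 ≤ 292, not a triangle
(160,224,188): 160²+188² = 60944 > 50176 = 224² → acute
3 of the 4 are acute.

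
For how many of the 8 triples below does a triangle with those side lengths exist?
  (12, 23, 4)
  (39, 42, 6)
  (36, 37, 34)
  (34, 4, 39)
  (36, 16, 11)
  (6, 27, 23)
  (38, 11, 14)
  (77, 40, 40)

4

(4,12,23): 4+12 ≤ 23 → not valid
(6,39,42): 6+39 > 42 → valid
(34,36,37): 34+36 > 37 → valid
(4,34,39): 4+34 ≤ 39 → not valid
(11,16,36): 11+16 ≤ 36 → not valid
(6,23,27): 6+23 > 27 → valid
(11,14,38): 11+14 ≤ 38 → not valid
(40,40,77): 40+40 > 77 → valid
4 of the 8 triples form a triangle.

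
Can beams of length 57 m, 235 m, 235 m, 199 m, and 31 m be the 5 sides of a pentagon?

Yes

A pentagon exists iff every side is shorter than the sum of the others — equivalently, the longest side is less than the sum of the rest.
Longest side 235 < 522 (sum of the remaining 4), so yes.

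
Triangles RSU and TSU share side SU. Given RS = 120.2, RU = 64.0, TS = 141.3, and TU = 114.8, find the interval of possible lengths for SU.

56.2 < SU < 184.2

From triangle RSU: |120.2 − 64.0| < SU < 120.2 + 64.0, i.e. 56.2 < SU < 184.2.
From triangle TSU: 26.5 < SU < 256.1.
Both must hold, so SU lies in the intersection.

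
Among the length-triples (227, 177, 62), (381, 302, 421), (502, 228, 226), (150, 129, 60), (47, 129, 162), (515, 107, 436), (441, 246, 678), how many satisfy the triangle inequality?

(62,177,227): 62+177 > 227 → valid
(302,381,421): 302+381 > 421 → valid
(226,228,502): 226+228 ≤ 502 → not valid
(60,129,150): 60+129 > 150 → valid
(47,129,162): 47+129 > 162 → valid
(107,436,515): 107+436 > 515 → valid
(246,441,678): 246+441 > 678 → valid
6 of the 7 triples form a triangle.

6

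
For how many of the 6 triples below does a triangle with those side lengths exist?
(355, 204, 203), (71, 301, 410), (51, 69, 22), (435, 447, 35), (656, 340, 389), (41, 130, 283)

4

(203,204,355): 203+204 > 355 → valid
(71,301,410): 71+301 ≤ 410 → not valid
(22,51,69): 22+51 > 69 → valid
(35,435,447): 35+435 > 447 → valid
(340,389,656): 340+389 > 656 → valid
(41,130,283): 41+130 ≤ 283 → not valid
4 of the 6 triples form a triangle.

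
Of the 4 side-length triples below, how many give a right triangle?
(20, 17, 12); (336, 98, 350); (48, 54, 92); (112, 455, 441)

(20,17,12): 12²+17² = 433 > 400 = 20² → acute
(336,98,350): 98²+336² = 122500 = 350² → right
(48,54,92): 48²+54² = 5220 < 8464 = 92² → obtuse
(112,455,441): 112²+441² = 207025 = 455² → right
2 of the 4 are right.

2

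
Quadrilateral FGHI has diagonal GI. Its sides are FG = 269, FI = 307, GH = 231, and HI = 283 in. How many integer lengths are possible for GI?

461

From triangle FGI: 38 < GI < 576.
From triangle HGI: 52 < GI < 514.
Intersection: 52 < GI < 514, so integers 53 through 513: 461 values.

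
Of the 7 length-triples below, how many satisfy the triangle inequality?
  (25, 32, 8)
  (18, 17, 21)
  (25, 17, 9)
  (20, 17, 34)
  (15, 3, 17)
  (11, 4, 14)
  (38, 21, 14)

(8,25,32): 8+25 > 32 → valid
(17,18,21): 17+18 > 21 → valid
(9,17,25): 9+17 > 25 → valid
(17,20,34): 17+20 > 34 → valid
(3,15,17): 3+15 > 17 → valid
(4,11,14): 4+11 > 14 → valid
(14,21,38): 14+21 ≤ 38 → not valid
6 of the 7 triples form a triangle.

6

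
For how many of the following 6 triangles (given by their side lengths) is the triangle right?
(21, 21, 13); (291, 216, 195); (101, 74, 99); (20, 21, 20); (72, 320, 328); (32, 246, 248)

2

(21,21,13): 13²+21² = 610 > 441 = 21² → acute
(291,216,195): 195²+216² = 84681 = 291² → right
(101,74,99): 74²+99² = 15277 > 10201 = 101² → acute
(20,21,20): 20²+20² = 800 > 441 = 21² → acute
(72,320,328): 72²+320² = 107584 = 328² → right
(32,246,248): 32²+246² = 61540 > 61504 = 248² → acute
2 of the 6 are right.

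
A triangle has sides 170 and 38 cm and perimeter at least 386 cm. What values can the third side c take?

Triangle inequality alone gives 132 < c < 208.
The perimeter condition gives c ≥ 386 − 170 − 38 = 178.
Intersecting the two: 178 ≤ c < 208.

178 ≤ c < 208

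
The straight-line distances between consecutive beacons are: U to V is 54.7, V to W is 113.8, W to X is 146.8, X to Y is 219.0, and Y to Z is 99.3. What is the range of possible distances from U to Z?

The maximum is all hops collinear in one direction: 54.7 + 113.8 + 146.8 + 219.0 + 99.3 = 633.6.
The longest hop is 219.0; the others sum to 414.6. Since 219.0 ≤ 414.6, the path can fold back on itself completely, so the minimum distance is 0.

0 ≤ UZ ≤ 633.6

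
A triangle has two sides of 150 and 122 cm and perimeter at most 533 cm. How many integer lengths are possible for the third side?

233

Triangle inequality: 28 < x < 272. Perimeter ≤ 533 gives x ≤ 533 − 150 − 122 = 261.
So 28 < x ≤ 261; integers 29 through 261: 233 values.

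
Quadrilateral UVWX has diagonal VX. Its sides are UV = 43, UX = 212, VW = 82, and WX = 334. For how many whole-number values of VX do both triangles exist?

2

From triangle UVX: 169 < VX < 255.
From triangle WVX: 252 < VX < 416.
Intersection: 252 < VX < 255, so integers 253 through 254: 2 values.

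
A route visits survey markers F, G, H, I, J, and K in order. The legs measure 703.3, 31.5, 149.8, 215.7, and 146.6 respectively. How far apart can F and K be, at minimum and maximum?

159.7 ≤ FK ≤ 1246.9

The maximum is all hops collinear in one direction: 703.3 + 31.5 + 149.8 + 215.7 + 146.6 = 1246.9.
The longest hop is 703.3; the others sum to 543.6. Folding the others back against it leaves at least 703.3 − 543.6 = 159.7.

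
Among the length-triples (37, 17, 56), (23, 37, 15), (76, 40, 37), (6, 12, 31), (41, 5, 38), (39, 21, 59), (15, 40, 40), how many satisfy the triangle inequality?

5

(17,37,56): 17+37 ≤ 56 → not valid
(15,23,37): 15+23 > 37 → valid
(37,40,76): 37+40 > 76 → valid
(6,12,31): 6+12 ≤ 31 → not valid
(5,38,41): 5+38 > 41 → valid
(21,39,59): 21+39 > 59 → valid
(15,40,40): 15+40 > 40 → valid
5 of the 7 triples form a triangle.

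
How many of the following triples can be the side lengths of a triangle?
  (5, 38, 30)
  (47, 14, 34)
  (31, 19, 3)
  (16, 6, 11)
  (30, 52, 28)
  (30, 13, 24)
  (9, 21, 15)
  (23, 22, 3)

(5,30,38): 5+30 ≤ 38 → not valid
(14,34,47): 14+34 > 47 → valid
(3,19,31): 3+19 ≤ 31 → not valid
(6,11,16): 6+11 > 16 → valid
(28,30,52): 28+30 > 52 → valid
(13,24,30): 13+24 > 30 → valid
(9,15,21): 9+15 > 21 → valid
(3,22,23): 3+22 > 23 → valid
6 of the 8 triples form a triangle.

6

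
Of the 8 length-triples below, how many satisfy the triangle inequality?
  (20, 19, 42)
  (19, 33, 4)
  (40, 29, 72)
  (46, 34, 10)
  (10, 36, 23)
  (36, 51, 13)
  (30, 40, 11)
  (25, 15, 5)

1

(19,20,42): 19+20 ≤ 42 → not valid
(4,19,33): 4+19 ≤ 33 → not valid
(29,40,72): 29+40 ≤ 72 → not valid
(10,34,46): 10+34 ≤ 46 → not valid
(10,23,36): 10+23 ≤ 36 → not valid
(13,36,51): 13+36 ≤ 51 → not valid
(11,30,40): 11+30 > 40 → valid
(5,15,25): 5+15 ≤ 25 → not valid
1 of the 8 triples forms a triangle.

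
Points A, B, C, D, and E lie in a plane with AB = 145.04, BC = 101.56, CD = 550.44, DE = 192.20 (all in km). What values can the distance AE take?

The maximum is all hops collinear in one direction: 145.04 + 101.56 + 550.44 + 192.20 = 989.24.
The longest hop is 550.44; the others sum to 438.80. Folding the others back against it leaves at least 550.44 − 438.80 = 111.64.

111.64 ≤ AE ≤ 989.24 km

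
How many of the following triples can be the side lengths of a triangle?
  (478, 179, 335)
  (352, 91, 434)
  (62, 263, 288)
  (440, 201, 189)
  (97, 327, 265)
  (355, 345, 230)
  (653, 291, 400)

6

(179,335,478): 179+335 > 478 → valid
(91,352,434): 91+352 > 434 → valid
(62,263,288): 62+263 > 288 → valid
(189,201,440): 189+201 ≤ 440 → not valid
(97,265,327): 97+265 > 327 → valid
(230,345,355): 230+345 > 355 → valid
(291,400,653): 291+400 > 653 → valid
6 of the 7 triples form a triangle.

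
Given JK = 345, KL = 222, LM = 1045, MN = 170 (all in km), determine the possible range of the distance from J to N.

The maximum is all hops collinear in one direction: 345 + 222 + 1045 + 170 = 1782.
The longest hop is 1045; the others sum to 737. Folding the others back against it leaves at least 1045 − 737 = 308.

308 ≤ JN ≤ 1782 km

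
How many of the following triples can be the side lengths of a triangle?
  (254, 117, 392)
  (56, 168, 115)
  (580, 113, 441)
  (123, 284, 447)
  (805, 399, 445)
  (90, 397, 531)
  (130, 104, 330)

(117,254,392): 117+254 ≤ 392 → not valid
(56,115,168): 56+115 > 168 → valid
(113,441,580): 113+441 ≤ 580 → not valid
(123,284,447): 123+284 ≤ 447 → not valid
(399,445,805): 399+445 > 805 → valid
(90,397,531): 90+397 ≤ 531 → not valid
(104,130,330): 104+130 ≤ 330 → not valid
2 of the 7 triples form a triangle.

2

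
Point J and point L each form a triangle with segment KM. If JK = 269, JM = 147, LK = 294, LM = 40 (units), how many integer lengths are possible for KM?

79

From triangle JKM: 122 < KM < 416.
From triangle LKM: 254 < KM < 334.
Intersection: 254 < KM < 334, so integers 255 through 333: 79 values.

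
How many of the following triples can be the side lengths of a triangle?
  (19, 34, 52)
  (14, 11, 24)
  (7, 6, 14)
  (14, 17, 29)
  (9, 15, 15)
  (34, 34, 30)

5

(19,34,52): 19+34 > 52 → valid
(11,14,24): 11+14 > 24 → valid
(6,7,14): 6+7 ≤ 14 → not valid
(14,17,29): 14+17 > 29 → valid
(9,15,15): 9+15 > 15 → valid
(30,34,34): 30+34 > 34 → valid
5 of the 6 triples form a triangle.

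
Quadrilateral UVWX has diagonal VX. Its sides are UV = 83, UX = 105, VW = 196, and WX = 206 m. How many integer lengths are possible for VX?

165

From triangle UVX: 22 < VX < 188.
From triangle WVX: 10 < VX < 402.
Intersection: 22 < VX < 188, so integers 23 through 187: 165 values.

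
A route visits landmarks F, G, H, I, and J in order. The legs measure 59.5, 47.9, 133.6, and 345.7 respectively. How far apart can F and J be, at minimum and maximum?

The maximum is all hops collinear in one direction: 59.5 + 47.9 + 133.6 + 345.7 = 586.7.
The longest hop is 345.7; the others sum to 241.0. Folding the others back against it leaves at least 345.7 − 241.0 = 104.7.

104.7 ≤ FJ ≤ 586.7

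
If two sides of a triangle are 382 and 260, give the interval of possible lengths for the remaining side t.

122 < t < 642

By the triangle inequality, t must be less than 382 + 260 = 642 and greater than |382 − 260| = 122.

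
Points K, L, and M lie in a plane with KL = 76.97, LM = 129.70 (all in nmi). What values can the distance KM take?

52.73 ≤ KM ≤ 206.67 nmi

By the triangle inequality, |76.97 − 129.70| ≤ KM ≤ 76.97 + 129.70.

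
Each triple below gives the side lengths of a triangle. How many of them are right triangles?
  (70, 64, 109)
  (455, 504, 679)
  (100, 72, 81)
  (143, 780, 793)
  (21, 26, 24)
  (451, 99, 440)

3

(70,64,109): 64²+70² = 8996 < 11881 = 109² → obtuse
(455,504,679): 455²+504² = 461041 = 679² → right
(100,72,81): 72²+81² = 11745 > 10000 = 100² → acute
(143,780,793): 143²+780² = 628849 = 793² → right
(21,26,24): 21²+24² = 1017 > 676 = 26² → acute
(451,99,440): 99²+440² = 203401 = 451² → right
3 of the 6 are right.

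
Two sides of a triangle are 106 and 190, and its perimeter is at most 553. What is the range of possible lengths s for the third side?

Triangle inequality alone gives 84 < s < 296.
The perimeter condition gives s ≤ 553 − 106 − 190 = 257.
Intersecting the two: 84 < s ≤ 257.

84 < s ≤ 257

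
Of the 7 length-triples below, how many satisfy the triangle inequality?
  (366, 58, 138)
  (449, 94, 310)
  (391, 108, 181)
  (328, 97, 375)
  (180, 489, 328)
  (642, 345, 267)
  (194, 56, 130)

2

(58,138,366): 58+138 ≤ 366 → not valid
(94,310,449): 94+310 ≤ 449 → not valid
(108,181,391): 108+181 ≤ 391 → not valid
(97,328,375): 97+328 > 375 → valid
(180,328,489): 180+328 > 489 → valid
(267,345,642): 267+345 ≤ 642 → not valid
(56,130,194): 56+130 ≤ 194 → not valid
2 of the 7 triples form a triangle.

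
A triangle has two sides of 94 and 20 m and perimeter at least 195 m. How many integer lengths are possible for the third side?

33

Triangle inequality: 74 < x < 114. Perimeter ≥ 195 gives x ≥ 195 − 94 − 20 = 81.
So 81 ≤ x < 114; integers 81 through 113: 33 values.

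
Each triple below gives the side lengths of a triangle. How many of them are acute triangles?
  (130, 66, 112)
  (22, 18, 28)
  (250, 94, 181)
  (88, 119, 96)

2

(130,66,112): 66²+112² = 16900 = 130² → right
(22,18,28): 18²+22² = 808 > 784 = 28² → acute
(250,94,181): 94²+181² = 41597 < 62500 = 250² → obtuse
(88,119,96): 88²+96² = 16960 > 14161 = 119² → acute
2 of the 4 are acute.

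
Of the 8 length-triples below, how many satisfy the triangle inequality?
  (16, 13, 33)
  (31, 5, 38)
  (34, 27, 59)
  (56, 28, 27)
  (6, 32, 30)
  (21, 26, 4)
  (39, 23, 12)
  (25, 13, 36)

3

(13,16,33): 13+16 ≤ 33 → not valid
(5,31,38): 5+31 ≤ 38 → not valid
(27,34,59): 27+34 > 59 → valid
(27,28,56): 27+28 ≤ 56 → not valid
(6,30,32): 6+30 > 32 → valid
(4,21,26): 4+21 ≤ 26 → not valid
(12,23,39): 12+23 ≤ 39 → not valid
(13,25,36): 13+25 > 36 → valid
3 of the 8 triples form a triangle.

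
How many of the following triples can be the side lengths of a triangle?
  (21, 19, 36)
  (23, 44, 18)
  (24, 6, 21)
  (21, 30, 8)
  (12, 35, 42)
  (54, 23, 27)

(19,21,36): 19+21 > 36 → valid
(18,23,44): 18+23 ≤ 44 → not valid
(6,21,24): 6+21 > 24 → valid
(8,21,30): 8+21 ≤ 30 → not valid
(12,35,42): 12+35 > 42 → valid
(23,27,54): 23+27 ≤ 54 → not valid
3 of the 6 triples form a triangle.

3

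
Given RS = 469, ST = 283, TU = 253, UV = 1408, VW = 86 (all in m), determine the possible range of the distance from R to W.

The maximum is all hops collinear in one direction: 469 + 283 + 253 + 1408 + 86 = 2499.
The longest hop is 1408; the others sum to 1091. Folding the others back against it leaves at least 1408 − 1091 = 317.

317 ≤ RW ≤ 2499 m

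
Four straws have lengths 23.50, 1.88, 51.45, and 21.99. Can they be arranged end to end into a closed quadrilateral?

No

For a quadrilateral, each side must be shorter than the sum of the others.
Here the longest side is 51.45, but the remaining 3 sides sum to only 47.37.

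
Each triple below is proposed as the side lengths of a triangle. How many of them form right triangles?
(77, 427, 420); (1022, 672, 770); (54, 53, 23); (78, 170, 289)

(77,427,420): 77²+420² = 182329 = 427² → right
(1022,672,770): 672²+770² = 1044484 = 1022² → right
(54,53,23): 23²+53² = 3338 > 2916 = 54² → acute
(78,170,289): 78+170 ≤ 289, not a triangle
2 of the 4 are right.

2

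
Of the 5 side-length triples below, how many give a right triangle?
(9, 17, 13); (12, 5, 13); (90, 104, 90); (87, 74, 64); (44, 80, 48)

1

(9,17,13): 9²+13² = 250 < 289 = 17² → obtuse
(12,5,13): 5²+12² = 169 = 13² → right
(90,104,90): 90²+90² = 16200 > 10816 = 104² → acute
(87,74,64): 64²+74² = 9572 > 7569 = 87² → acute
(44,80,48): 44²+48² = 4240 < 6400 = 80² → obtuse
1 of the 5 is right.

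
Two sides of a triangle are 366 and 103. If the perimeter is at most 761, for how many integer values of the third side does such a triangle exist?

Triangle inequality: 263 < x < 469. Perimeter ≤ 761 gives x ≤ 761 − 366 − 103 = 292.
So 263 < x ≤ 292; integers 264 through 292: 29 values.

29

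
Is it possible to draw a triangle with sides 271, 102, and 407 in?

The longest side is 407, but the other two sum to only 373.
373 < 407, so the triangle inequality fails.

No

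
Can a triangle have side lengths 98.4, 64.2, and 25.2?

The longest side is 98.4, but the other two sum to only 89.4.
89.4 < 98.4, so the triangle inequality fails.

No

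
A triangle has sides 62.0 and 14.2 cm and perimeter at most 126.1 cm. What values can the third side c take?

47.8 < c ≤ 49.9

Triangle inequality alone gives 47.8 < c < 76.2.
The perimeter condition gives c ≤ 126.1 − 62.0 − 14.2 = 49.9.
Intersecting the two: 47.8 < c ≤ 49.9.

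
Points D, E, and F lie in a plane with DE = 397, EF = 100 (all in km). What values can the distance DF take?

By the triangle inequality, |397 − 100| ≤ DF ≤ 397 + 100.

297 ≤ DF ≤ 497 km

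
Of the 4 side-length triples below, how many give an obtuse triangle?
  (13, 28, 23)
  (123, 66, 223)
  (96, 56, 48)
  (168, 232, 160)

(13,28,23): 13²+23² = 698 < 784 = 28² → obtuse
(123,66,223): 66+123 ≤ 223, not a triangle
(96,56,48): 48²+56² = 5440 < 9216 = 96² → obtuse
(168,232,160): 160²+168² = 53824 = 232² → right
2 of the 4 are obtuse.

2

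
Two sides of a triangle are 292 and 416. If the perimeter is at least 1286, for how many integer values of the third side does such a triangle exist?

Triangle inequality: 124 < x < 708. Perimeter ≥ 1286 gives x ≥ 1286 − 292 − 416 = 578.
So 578 ≤ x < 708; integers 578 through 707: 130 values.

130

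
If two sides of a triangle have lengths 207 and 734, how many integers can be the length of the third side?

413

The third side lies in the open interval (527, 941).
Integers from 528 to 940 inclusive: 940 − 528 + 1 = 413.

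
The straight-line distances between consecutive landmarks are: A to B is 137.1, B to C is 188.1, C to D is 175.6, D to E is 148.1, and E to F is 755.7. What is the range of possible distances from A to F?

106.8 ≤ AF ≤ 1404.6

The maximum is all hops collinear in one direction: 137.1 + 188.1 + 175.6 + 148.1 + 755.7 = 1404.6.
The longest hop is 755.7; the others sum to 648.9. Folding the others back against it leaves at least 755.7 − 648.9 = 106.8.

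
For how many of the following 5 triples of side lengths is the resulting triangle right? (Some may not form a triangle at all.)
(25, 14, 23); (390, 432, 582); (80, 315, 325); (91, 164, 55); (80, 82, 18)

(25,14,23): 14²+23² = 725 > 625 = 25² → acute
(390,432,582): 390²+432² = 338724 = 582² → right
(80,315,325): 80²+315² = 105625 = 325² → right
(91,164,55): 55+91 ≤ 164, not a triangle
(80,82,18): 18²+80² = 6724 = 82² → right
3 of the 5 are right.

3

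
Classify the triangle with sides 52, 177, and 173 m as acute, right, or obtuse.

acute

Compare the square of the longest side to the sum of squares of the other two: 52² + 173² = 32633 > 31329 = 177².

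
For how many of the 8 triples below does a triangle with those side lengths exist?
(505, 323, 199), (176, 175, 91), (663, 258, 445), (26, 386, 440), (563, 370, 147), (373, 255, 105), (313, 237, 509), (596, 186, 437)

5

(199,323,505): 199+323 > 505 → valid
(91,175,176): 91+175 > 176 → valid
(258,445,663): 258+445 > 663 → valid
(26,386,440): 26+386 ≤ 440 → not valid
(147,370,563): 147+370 ≤ 563 → not valid
(105,255,373): 105+255 ≤ 373 → not valid
(237,313,509): 237+313 > 509 → valid
(186,437,596): 186+437 > 596 → valid
5 of the 8 triples form a triangle.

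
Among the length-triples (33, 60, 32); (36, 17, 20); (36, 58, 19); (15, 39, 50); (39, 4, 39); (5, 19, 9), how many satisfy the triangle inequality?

4

(32,33,60): 32+33 > 60 → valid
(17,20,36): 17+20 > 36 → valid
(19,36,58): 19+36 ≤ 58 → not valid
(15,39,50): 15+39 > 50 → valid
(4,39,39): 4+39 > 39 → valid
(5,9,19): 5+9 ≤ 19 → not valid
4 of the 6 triples form a triangle.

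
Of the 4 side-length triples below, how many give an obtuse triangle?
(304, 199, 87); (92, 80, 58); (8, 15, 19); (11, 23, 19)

(304,199,87): 87+199 ≤ 304, not a triangle
(92,80,58): 58²+80² = 9764 > 8464 = 92² → acute
(8,15,19): 8²+15² = 289 < 361 = 19² → obtuse
(11,23,19): 11²+19² = 482 < 529 = 23² → obtuse
2 of the 4 are obtuse.

2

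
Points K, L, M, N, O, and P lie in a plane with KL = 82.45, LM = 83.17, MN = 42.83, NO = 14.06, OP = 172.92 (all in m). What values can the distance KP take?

0 ≤ KP ≤ 395.43 m

The maximum is all hops collinear in one direction: 82.45 + 83.17 + 42.83 + 14.06 + 172.92 = 395.43.
The longest hop is 172.92; the others sum to 222.51. Since 172.92 ≤ 222.51, the path can fold back on itself completely, so the minimum distance is 0.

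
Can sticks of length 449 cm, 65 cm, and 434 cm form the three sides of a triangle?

The longest side is 449, and the other two sum to 499.
Since 499 > 449, the triangle inequality holds.

Yes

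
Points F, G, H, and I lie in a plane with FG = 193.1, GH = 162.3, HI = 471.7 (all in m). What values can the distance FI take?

The maximum is all hops collinear in one direction: 193.1 + 162.3 + 471.7 = 827.1.
The longest hop is 471.7; the others sum to 355.4. Folding the others back against it leaves at least 471.7 − 355.4 = 116.3.

116.3 ≤ FI ≤ 827.1 m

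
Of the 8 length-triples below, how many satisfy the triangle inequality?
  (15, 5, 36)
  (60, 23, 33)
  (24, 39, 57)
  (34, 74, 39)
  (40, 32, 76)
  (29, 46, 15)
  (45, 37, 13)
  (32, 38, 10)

(5,15,36): 5+15 ≤ 36 → not valid
(23,33,60): 23+33 ≤ 60 → not valid
(24,39,57): 24+39 > 57 → valid
(34,39,74): 34+39 ≤ 74 → not valid
(32,40,76): 32+40 ≤ 76 → not valid
(15,29,46): 15+29 ≤ 46 → not valid
(13,37,45): 13+37 > 45 → valid
(10,32,38): 10+32 > 38 → valid
3 of the 8 triples form a triangle.

3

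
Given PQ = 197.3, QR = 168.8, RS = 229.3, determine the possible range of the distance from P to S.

0 ≤ PS ≤ 595.4

The maximum is all hops collinear in one direction: 197.3 + 168.8 + 229.3 = 595.4.
The longest hop is 229.3; the others sum to 366.1. Since 229.3 ≤ 366.1, the path can fold back on itself completely, so the minimum distance is 0.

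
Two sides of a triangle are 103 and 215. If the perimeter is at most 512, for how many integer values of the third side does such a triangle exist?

82

Triangle inequality: 112 < x < 318. Perimeter ≤ 512 gives x ≤ 512 − 103 − 215 = 194.
So 112 < x ≤ 194; integers 113 through 194: 82 values.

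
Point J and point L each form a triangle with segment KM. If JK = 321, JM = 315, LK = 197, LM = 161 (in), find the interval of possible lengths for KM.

From triangle JKM: |321 − 315| < KM < 321 + 315, i.e. 6 < KM < 636.
From triangle LKM: 36 < KM < 358.
Both must hold, so KM lies in the intersection.

36 < KM < 358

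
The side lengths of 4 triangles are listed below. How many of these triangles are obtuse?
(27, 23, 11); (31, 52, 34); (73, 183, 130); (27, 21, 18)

(27,23,11): 11²+23² = 650 < 729 = 27² → obtuse
(31,52,34): 31²+34² = 2117 < 2704 = 52² → obtuse
(73,183,130): 73²+130² = 22229 < 33489 = 183² → obtuse
(27,21,18): 18²+21² = 765 > 729 = 27² → acute
3 of the 4 are obtuse.

3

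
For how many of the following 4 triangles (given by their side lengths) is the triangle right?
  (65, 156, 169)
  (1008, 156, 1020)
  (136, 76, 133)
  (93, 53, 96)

(65,156,169): 65²+156² = 28561 = 169² → right
(1008,156,1020): 156²+1008² = 1040400 = 1020² → right
(136,76,133): 76²+133² = 23465 > 18496 = 136² → acute
(93,53,96): 53²+93² = 11458 > 9216 = 96² → acute
2 of the 4 are right.

2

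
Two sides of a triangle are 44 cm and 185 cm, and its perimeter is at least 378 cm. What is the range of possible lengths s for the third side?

Triangle inequality alone gives 141 < s < 229.
The perimeter condition gives s ≥ 378 − 44 − 185 = 149.
Intersecting the two: 149 ≤ s < 229.

149 ≤ s < 229 cm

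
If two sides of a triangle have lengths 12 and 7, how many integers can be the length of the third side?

The third side lies in the open interval (5, 19).
Integers from 6 to 18 inclusive: 18 − 6 + 1 = 13.

13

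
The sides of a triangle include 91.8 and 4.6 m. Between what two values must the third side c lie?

87.2 < c < 96.4

By the triangle inequality, c must be less than 91.8 + 4.6 = 96.4 and greater than |91.8 − 4.6| = 87.2.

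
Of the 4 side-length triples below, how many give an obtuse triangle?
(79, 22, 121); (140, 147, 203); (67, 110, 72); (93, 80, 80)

(79,22,121): 22+79 ≤ 121, not a triangle
(140,147,203): 140²+147² = 41209 = 203² → right
(67,110,72): 67²+72² = 9673 < 12100 = 110² → obtuse
(93,80,80): 80²+80² = 12800 > 8649 = 93² → acute
1 of the 4 is obtuse.

1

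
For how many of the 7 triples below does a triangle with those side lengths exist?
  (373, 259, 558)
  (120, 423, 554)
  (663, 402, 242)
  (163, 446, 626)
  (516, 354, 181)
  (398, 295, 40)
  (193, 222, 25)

2

(259,373,558): 259+373 > 558 → valid
(120,423,554): 120+423 ≤ 554 → not valid
(242,402,663): 242+402 ≤ 663 → not valid
(163,446,626): 163+446 ≤ 626 → not valid
(181,354,516): 181+354 > 516 → valid
(40,295,398): 40+295 ≤ 398 → not valid
(25,193,222): 25+193 ≤ 222 → not valid
2 of the 7 triples form a triangle.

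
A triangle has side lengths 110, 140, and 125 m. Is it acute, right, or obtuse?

Compare the square of the longest side to the sum of squares of the other two: 110² + 125² = 27725 > 19600 = 140².

acute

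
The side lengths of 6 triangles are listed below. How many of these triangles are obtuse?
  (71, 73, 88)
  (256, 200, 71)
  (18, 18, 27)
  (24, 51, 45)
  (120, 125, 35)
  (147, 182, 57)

3

(71,73,88): 71²+73² = 10370 > 7744 = 88² → acute
(256,200,71): 71²+200² = 45041 < 65536 = 256² → obtuse
(18,18,27): 18²+18² = 648 < 729 = 27² → obtuse
(24,51,45): 24²+45² = 2601 = 51² → right
(120,125,35): 35²+120² = 15625 = 125² → right
(147,182,57): 57²+147² = 24858 < 33124 = 182² → obtuse
3 of the 6 are obtuse.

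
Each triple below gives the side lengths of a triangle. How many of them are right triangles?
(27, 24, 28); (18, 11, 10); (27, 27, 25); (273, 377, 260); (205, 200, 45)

2

(27,24,28): 24²+27² = 1305 > 784 = 28² → acute
(18,11,10): 10²+11² = 221 < 324 = 18² → obtuse
(27,27,25): 25²+27² = 1354 > 729 = 27² → acute
(273,377,260): 260²+273² = 142129 = 377² → right
(205,200,45): 45²+200² = 42025 = 205² → right
2 of the 5 are right.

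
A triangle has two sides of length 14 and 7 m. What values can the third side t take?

By the triangle inequality, t must be less than 14 + 7 = 21 and greater than |14 − 7| = 7.

7 < t < 21 (m)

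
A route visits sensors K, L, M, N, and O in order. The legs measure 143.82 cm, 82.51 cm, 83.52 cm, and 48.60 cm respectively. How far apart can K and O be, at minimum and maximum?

0 ≤ KO ≤ 358.45 cm

The maximum is all hops collinear in one direction: 143.82 + 82.51 + 83.52 + 48.60 = 358.45.
The longest hop is 143.82; the others sum to 214.63. Since 143.82 ≤ 214.63, the path can fold back on itself completely, so the minimum distance is 0.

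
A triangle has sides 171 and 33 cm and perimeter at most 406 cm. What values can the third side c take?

138 < c ≤ 202

Triangle inequality alone gives 138 < c < 204.
The perimeter condition gives c ≤ 406 − 171 − 33 = 202.
Intersecting the two: 138 < c ≤ 202.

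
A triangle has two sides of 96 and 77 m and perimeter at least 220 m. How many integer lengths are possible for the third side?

Triangle inequality: 19 < x < 173. Perimeter ≥ 220 gives x ≥ 220 − 96 − 77 = 47.
So 47 ≤ x < 173; integers 47 through 172: 126 values.

126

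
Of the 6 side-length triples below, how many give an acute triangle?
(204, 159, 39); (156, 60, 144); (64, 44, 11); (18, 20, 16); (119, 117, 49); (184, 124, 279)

2

(204,159,39): 39+159 ≤ 204, not a triangle
(156,60,144): 60²+144² = 24336 = 156² → right
(64,44,11): 11+44 ≤ 64, not a triangle
(18,20,16): 16²+18² = 580 > 400 = 20² → acute
(119,117,49): 49²+117² = 16090 > 14161 = 119² → acute
(184,124,279): 124²+184² = 49232 < 77841 = 279² → obtuse
2 of the 6 are acute.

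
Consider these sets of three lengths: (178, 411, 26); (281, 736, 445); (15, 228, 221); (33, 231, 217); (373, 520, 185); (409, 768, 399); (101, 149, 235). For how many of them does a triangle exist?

5

(26,178,411): 26+178 ≤ 411 → not valid
(281,445,736): 281+445 ≤ 736 → not valid
(15,221,228): 15+221 > 228 → valid
(33,217,231): 33+217 > 231 → valid
(185,373,520): 185+373 > 520 → valid
(399,409,768): 399+409 > 768 → valid
(101,149,235): 101+149 > 235 → valid
5 of the 7 triples form a triangle.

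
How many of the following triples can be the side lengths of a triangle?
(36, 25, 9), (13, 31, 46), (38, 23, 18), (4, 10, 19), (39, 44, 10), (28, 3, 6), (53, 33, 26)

(9,25,36): 9+25 ≤ 36 → not valid
(13,31,46): 13+31 ≤ 46 → not valid
(18,23,38): 18+23 > 38 → valid
(4,10,19): 4+10 ≤ 19 → not valid
(10,39,44): 10+39 > 44 → valid
(3,6,28): 3+6 ≤ 28 → not valid
(26,33,53): 26+33 > 53 → valid
3 of the 7 triples form a triangle.

3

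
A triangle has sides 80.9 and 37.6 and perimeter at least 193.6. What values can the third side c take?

Triangle inequality alone gives 43.3 < c < 118.5.
The perimeter condition gives c ≥ 193.6 − 80.9 − 37.6 = 75.1.
Intersecting the two: 75.1 ≤ c < 118.5.

75.1 ≤ c < 118.5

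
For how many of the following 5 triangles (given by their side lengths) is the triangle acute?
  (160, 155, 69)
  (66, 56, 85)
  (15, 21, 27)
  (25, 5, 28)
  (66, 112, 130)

2

(160,155,69): 69²+155² = 28786 > 25600 = 160² → acute
(66,56,85): 56²+66² = 7492 > 7225 = 85² → acute
(15,21,27): 15²+21² = 666 < 729 = 27² → obtuse
(25,5,28): 5²+25² = 650 < 784 = 28² → obtuse
(66,112,130): 66²+112² = 16900 = 130² → right
2 of the 5 are acute.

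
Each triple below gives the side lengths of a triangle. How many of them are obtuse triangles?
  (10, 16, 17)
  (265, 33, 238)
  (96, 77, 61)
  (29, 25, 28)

(10,16,17): 10²+16² = 356 > 289 = 17² → acute
(265,33,238): 33²+238² = 57733 < 70225 = 265² → obtuse
(96,77,61): 61²+77² = 9650 > 9216 = 96² → acute
(29,25,28): 25²+28² = 1409 > 841 = 29² → acute
1 of the 4 is obtuse.

1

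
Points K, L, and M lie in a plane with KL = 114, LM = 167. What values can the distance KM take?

By the triangle inequality, |114 − 167| ≤ KM ≤ 114 + 167.

53 ≤ KM ≤ 281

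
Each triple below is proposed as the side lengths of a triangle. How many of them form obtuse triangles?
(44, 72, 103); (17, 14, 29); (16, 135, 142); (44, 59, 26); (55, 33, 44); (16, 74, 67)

5

(44,72,103): 44²+72² = 7120 < 10609 = 103² → obtuse
(17,14,29): 14²+17² = 485 < 841 = 29² → obtuse
(16,135,142): 16²+135² = 18481 < 20164 = 142² → obtuse
(44,59,26): 26²+44² = 2612 < 3481 = 59² → obtuse
(55,33,44): 33²+44² = 3025 = 55² → right
(16,74,67): 16²+67² = 4745 < 5476 = 74² → obtuse
5 of the 6 are obtuse.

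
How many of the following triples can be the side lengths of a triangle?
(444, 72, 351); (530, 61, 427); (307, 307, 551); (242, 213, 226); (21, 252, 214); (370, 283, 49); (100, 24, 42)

2

(72,351,444): 72+351 ≤ 444 → not valid
(61,427,530): 61+427 ≤ 530 → not valid
(307,307,551): 307+307 > 551 → valid
(213,226,242): 213+226 > 242 → valid
(21,214,252): 21+214 ≤ 252 → not valid
(49,283,370): 49+283 ≤ 370 → not valid
(24,42,100): 24+42 ≤ 100 → not valid
2 of the 7 triples form a triangle.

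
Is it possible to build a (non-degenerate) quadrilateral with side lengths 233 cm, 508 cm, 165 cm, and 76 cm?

For a quadrilateral, each side must be shorter than the sum of the others.
Here the longest side is 508, but the remaining 3 sides sum to only 474.

No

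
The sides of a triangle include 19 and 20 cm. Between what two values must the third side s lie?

By the triangle inequality, s must be less than 19 + 20 = 39 and greater than |19 − 20| = 1.

1 < s < 39 (cm)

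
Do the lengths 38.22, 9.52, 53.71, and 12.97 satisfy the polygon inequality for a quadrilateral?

Yes

A quadrilateral exists iff every side is shorter than the sum of the others — equivalently, the longest side is less than the sum of the rest.
Longest side 53.71 < 60.71 (sum of the remaining 3), so yes.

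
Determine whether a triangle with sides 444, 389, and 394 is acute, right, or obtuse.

Compare the square of the longest side to the sum of squares of the other two: 389² + 394² = 306557 > 197136 = 444².

acute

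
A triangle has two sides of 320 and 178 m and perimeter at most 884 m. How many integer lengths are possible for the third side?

244

Triangle inequality: 142 < x < 498. Perimeter ≤ 884 gives x ≤ 884 − 320 − 178 = 386.
So 142 < x ≤ 386; integers 143 through 386: 244 values.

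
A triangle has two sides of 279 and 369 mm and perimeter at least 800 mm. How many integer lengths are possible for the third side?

Triangle inequality: 90 < x < 648. Perimeter ≥ 800 gives x ≥ 800 − 279 − 369 = 152.
So 152 ≤ x < 648; integers 152 through 647: 496 values.

496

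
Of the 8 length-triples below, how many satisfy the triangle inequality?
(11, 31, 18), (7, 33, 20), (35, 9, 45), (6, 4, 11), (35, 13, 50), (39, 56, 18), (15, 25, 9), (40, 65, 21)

1

(11,18,31): 11+18 ≤ 31 → not valid
(7,20,33): 7+20 ≤ 33 → not valid
(9,35,45): 9+35 ≤ 45 → not valid
(4,6,11): 4+6 ≤ 11 → not valid
(13,35,50): 13+35 ≤ 50 → not valid
(18,39,56): 18+39 > 56 → valid
(9,15,25): 9+15 ≤ 25 → not valid
(21,40,65): 21+40 ≤ 65 → not valid
1 of the 8 triples forms a triangle.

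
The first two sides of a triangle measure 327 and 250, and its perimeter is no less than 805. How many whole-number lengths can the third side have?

349

Triangle inequality: 77 < x < 577. Perimeter ≥ 805 gives x ≥ 805 − 327 − 250 = 228.
So 228 ≤ x < 577; integers 228 through 576: 349 values.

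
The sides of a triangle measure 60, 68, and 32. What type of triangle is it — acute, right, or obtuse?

Compare the square of the longest side to the sum of squares of the other two: 32² + 60² = 4624 = 68².

right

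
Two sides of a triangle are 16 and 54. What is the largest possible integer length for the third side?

69

The third side must be strictly less than 16 + 54 = 70.
The largest integer below 70 is 69.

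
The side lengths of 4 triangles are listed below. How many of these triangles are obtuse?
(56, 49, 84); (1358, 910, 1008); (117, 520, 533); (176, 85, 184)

1

(56,49,84): 49²+56² = 5537 < 7056 = 84² → obtuse
(1358,910,1008): 910²+1008² = 1844164 = 1358² → right
(117,520,533): 117²+520² = 284089 = 533² → right
(176,85,184): 85²+176² = 38201 > 33856 = 184² → acute
1 of the 4 is obtuse.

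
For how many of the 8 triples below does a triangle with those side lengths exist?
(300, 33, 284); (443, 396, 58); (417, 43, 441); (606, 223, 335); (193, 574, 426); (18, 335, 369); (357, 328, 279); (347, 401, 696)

(33,284,300): 33+284 > 300 → valid
(58,396,443): 58+396 > 443 → valid
(43,417,441): 43+417 > 441 → valid
(223,335,606): 223+335 ≤ 606 → not valid
(193,426,574): 193+426 > 574 → valid
(18,335,369): 18+335 ≤ 369 → not valid
(279,328,357): 279+328 > 357 → valid
(347,401,696): 347+401 > 696 → valid
6 of the 8 triples form a triangle.

6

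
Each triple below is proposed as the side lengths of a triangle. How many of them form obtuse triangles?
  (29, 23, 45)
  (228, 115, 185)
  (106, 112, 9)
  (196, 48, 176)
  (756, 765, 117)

(29,23,45): 23²+29² = 1370 < 2025 = 45² → obtuse
(228,115,185): 115²+185² = 47450 < 51984 = 228² → obtuse
(106,112,9): 9²+106² = 11317 < 12544 = 112² → obtuse
(196,48,176): 48²+176² = 33280 < 38416 = 196² → obtuse
(756,765,117): 117²+756² = 585225 = 765² → right
4 of the 5 are obtuse.

4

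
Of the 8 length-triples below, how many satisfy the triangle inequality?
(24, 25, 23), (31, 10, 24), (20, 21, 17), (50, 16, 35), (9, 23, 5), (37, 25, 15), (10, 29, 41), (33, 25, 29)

6

(23,24,25): 23+24 > 25 → valid
(10,24,31): 10+24 > 31 → valid
(17,20,21): 17+20 > 21 → valid
(16,35,50): 16+35 > 50 → valid
(5,9,23): 5+9 ≤ 23 → not valid
(15,25,37): 15+25 > 37 → valid
(10,29,41): 10+29 ≤ 41 → not valid
(25,29,33): 25+29 > 33 → valid
6 of the 8 triples form a triangle.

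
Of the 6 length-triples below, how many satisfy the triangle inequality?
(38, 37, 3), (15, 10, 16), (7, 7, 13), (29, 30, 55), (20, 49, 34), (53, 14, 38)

5

(3,37,38): 3+37 > 38 → valid
(10,15,16): 10+15 > 16 → valid
(7,7,13): 7+7 > 13 → valid
(29,30,55): 29+30 > 55 → valid
(20,34,49): 20+34 > 49 → valid
(14,38,53): 14+38 ≤ 53 → not valid
5 of the 6 triples form a triangle.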